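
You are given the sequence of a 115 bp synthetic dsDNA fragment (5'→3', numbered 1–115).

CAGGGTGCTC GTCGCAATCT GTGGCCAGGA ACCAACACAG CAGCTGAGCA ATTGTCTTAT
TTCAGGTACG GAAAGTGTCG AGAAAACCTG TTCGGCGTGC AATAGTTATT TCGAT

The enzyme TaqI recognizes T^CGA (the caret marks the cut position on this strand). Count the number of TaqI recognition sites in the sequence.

2

TCGA occurs starting at positions 78, 111.
TaqI cuts at 2 sites.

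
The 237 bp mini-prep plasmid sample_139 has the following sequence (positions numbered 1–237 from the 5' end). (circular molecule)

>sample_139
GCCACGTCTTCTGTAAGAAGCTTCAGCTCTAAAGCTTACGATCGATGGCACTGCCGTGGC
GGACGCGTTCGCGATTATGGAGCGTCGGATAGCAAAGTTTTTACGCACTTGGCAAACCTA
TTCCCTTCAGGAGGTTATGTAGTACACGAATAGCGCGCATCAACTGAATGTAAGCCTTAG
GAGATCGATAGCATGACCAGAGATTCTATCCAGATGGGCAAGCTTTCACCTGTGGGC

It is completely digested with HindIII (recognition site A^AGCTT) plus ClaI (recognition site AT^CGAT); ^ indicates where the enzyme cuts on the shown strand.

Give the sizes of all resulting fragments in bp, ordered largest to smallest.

HindIII sites (AAGCTT) start at positions 18, 32, 220.
HindIII cuts after the first base of each site, so after positions 18, 32, 220.
ClaI sites (ATCGAT) start at positions 41, 184.
ClaI cuts after base 2 of each site, so after positions 42, 185.
Combined cut positions: 18, 32, 42, 185, 220.
Circular molecule, 5 cuts → 5 fragments:
  19–32 → 14 bp
  33–42 → 10 bp
  43–185 → 143 bp
  186–220 → 35 bp
  221–237 then 1–18 → 17 + 18 = 35 bp
Sorted largest to smallest: 143, 35, 35, 14, 10 bp.

143, 35, 35, 14, 10 bp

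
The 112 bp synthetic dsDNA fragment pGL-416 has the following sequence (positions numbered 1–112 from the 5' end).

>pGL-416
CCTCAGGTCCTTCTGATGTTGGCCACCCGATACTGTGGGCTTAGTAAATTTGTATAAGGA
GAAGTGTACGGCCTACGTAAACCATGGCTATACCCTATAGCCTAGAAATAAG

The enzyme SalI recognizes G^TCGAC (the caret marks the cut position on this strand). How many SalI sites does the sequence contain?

No occurrence of GTCGAC is present in the sequence.
SalI does not cut: 0 sites.

0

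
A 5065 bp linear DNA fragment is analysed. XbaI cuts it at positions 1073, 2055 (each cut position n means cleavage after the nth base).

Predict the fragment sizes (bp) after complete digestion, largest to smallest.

3010, 1073, 982 bp

Linear molecule, 2 cuts → 3 fragments:
  1073 − 0 = 1073 bp
  2055 − 1073 = 982 bp
  5065 − 2055 = 3010 bp
Sorted largest to smallest: 3010, 1073, 982 bp.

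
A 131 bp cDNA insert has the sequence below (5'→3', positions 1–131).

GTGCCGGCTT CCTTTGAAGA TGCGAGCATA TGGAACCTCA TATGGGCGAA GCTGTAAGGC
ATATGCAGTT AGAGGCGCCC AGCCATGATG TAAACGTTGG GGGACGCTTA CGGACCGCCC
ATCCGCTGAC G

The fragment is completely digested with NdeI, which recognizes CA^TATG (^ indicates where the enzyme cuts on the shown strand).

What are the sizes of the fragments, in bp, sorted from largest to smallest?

NdeI sites (CATATG) start at positions 27, 39, 60.
NdeI cuts after base 2 of each site, so after positions 28, 40, 61.
Linear molecule, 3 cuts → 4 fragments:
  1–28 → 28 bp
  29–40 → 12 bp
  41–61 → 21 bp
  62–131 → 70 bp
Sorted largest to smallest: 70, 28, 21, 12 bp.

70, 28, 21, 12 bp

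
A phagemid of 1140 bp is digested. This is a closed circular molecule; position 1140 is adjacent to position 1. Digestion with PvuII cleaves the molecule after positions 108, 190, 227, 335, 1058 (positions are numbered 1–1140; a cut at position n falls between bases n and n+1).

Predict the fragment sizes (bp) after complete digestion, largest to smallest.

723, 190, 108, 82, 37 bp

Circular molecule, 5 cuts → 5 fragments:
  190 − 108 = 82 bp
  227 − 190 = 37 bp
  335 − 227 = 108 bp
  1058 − 335 = 723 bp
  wrap: 1140 − 1058 + 108 = 190 bp
Sorted largest to smallest: 723, 190, 108, 82, 37 bp.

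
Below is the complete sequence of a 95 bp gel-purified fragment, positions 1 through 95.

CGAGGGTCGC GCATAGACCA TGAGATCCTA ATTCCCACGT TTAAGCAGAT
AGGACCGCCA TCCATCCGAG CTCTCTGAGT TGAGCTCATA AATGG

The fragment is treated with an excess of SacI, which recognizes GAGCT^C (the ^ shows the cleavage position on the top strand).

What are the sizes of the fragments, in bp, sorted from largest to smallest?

72, 14, 9 bp

SacI sites (GAGCTC) start at positions 68, 82.
SacI cuts after base 5 of each site (before the last base), so after positions 72, 86.
Linear molecule, 2 cuts → 3 fragments:
  1–72 → 72 bp
  73–86 → 14 bp
  87–95 → 9 bp
Sorted largest to smallest: 72, 14, 9 bp.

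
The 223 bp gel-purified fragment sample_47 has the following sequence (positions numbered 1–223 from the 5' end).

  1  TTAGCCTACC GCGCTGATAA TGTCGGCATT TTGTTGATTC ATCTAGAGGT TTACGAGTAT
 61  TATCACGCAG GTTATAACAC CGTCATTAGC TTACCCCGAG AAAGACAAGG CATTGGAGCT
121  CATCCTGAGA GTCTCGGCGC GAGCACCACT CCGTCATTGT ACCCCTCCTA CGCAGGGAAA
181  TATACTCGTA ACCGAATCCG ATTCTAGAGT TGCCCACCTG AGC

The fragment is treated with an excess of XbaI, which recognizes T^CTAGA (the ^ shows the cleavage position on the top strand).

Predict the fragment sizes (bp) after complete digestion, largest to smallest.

XbaI sites (TCTAGA) start at positions 42, 203.
XbaI cuts after the first base of each site, so after positions 42, 203.
Linear molecule, 2 cuts → 3 fragments:
  1–42 → 42 bp
  43–203 → 161 bp
  204–223 → 20 bp
Sorted largest to smallest: 161, 42, 20 bp.

161, 42, 20 bp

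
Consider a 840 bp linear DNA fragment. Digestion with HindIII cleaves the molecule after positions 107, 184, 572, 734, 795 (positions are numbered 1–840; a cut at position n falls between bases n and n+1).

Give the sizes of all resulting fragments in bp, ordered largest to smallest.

388, 162, 107, 77, 61, 45 bp

Linear molecule, 5 cuts → 6 fragments:
  107 − 0 = 107 bp
  184 − 107 = 77 bp
  572 − 184 = 388 bp
  734 − 572 = 162 bp
  795 − 734 = 61 bp
  840 − 795 = 45 bp
Sorted largest to smallest: 388, 162, 107, 77, 61, 45 bp.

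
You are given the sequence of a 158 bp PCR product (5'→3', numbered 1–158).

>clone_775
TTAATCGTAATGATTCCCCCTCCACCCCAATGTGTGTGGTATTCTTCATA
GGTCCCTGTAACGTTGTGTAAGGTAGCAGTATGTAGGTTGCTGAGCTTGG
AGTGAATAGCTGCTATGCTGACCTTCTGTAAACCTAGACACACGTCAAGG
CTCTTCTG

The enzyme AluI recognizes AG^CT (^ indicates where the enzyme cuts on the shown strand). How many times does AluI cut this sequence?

2

AGCT occurs starting at positions 94, 108.
AluI cuts at 2 sites.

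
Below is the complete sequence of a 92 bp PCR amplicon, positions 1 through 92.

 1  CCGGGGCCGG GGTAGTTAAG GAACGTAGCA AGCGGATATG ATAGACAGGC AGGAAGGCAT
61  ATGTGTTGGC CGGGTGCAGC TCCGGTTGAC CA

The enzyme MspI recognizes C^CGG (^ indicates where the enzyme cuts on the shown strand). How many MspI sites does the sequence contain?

CCGG occurs starting at positions 1, 7, 70, 82.
MspI cuts at 4 sites.

4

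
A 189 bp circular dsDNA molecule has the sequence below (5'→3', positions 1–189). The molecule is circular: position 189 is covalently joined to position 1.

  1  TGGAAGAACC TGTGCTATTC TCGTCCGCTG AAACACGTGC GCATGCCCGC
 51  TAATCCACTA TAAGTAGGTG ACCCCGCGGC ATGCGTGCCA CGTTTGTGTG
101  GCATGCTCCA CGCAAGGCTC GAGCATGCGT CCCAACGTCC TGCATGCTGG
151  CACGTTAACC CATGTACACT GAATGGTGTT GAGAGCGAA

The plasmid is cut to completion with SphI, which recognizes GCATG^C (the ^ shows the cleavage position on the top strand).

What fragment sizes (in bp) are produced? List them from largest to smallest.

88, 38, 22, 22, 19 bp

SphI sites (GCATGC) start at positions 41, 79, 101, 123, 142.
SphI cuts after base 5 of each site (before the last base), so after positions 45, 83, 105, 127, 146.
Circular molecule, 5 cuts → 5 fragments:
  46–83 → 38 bp
  84–105 → 22 bp
  106–127 → 22 bp
  128–146 → 19 bp
  147–189 then 1–45 → 43 + 45 = 88 bp
Sorted largest to smallest: 88, 38, 22, 22, 19 bp.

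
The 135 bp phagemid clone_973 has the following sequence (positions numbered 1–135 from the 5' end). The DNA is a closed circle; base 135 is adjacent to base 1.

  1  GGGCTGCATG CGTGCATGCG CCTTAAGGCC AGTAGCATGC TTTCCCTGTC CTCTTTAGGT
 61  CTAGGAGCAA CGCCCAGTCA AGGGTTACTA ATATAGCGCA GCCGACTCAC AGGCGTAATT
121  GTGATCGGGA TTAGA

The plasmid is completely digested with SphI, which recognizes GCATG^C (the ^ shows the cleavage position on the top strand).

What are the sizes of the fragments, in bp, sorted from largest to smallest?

106, 21, 8 bp

SphI sites (GCATGC) start at positions 6, 14, 35.
SphI cuts after base 5 of each site (before the last base), so after positions 10, 18, 39.
Circular molecule, 3 cuts → 3 fragments:
  11–18 → 8 bp
  19–39 → 21 bp
  40–135 then 1–10 → 96 + 10 = 106 bp
Sorted largest to smallest: 106, 21, 8 bp.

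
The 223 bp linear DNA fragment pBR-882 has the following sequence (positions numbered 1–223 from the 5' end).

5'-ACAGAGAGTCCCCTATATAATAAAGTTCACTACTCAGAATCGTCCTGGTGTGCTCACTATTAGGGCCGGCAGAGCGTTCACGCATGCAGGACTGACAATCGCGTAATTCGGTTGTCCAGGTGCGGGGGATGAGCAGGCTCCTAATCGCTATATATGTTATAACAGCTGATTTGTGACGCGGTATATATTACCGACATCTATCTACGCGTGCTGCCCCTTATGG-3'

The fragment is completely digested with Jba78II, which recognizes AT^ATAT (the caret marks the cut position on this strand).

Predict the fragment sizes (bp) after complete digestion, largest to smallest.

Jba78II sites (ATATAT) start at positions 150, 183.
Jba78II cuts after base 2 of each site, so after positions 151, 184.
Linear molecule, 2 cuts → 3 fragments:
  1–151 → 151 bp
  152–184 → 33 bp
  185–223 → 39 bp
Sorted largest to smallest: 151, 39, 33 bp.

151, 39, 33 bp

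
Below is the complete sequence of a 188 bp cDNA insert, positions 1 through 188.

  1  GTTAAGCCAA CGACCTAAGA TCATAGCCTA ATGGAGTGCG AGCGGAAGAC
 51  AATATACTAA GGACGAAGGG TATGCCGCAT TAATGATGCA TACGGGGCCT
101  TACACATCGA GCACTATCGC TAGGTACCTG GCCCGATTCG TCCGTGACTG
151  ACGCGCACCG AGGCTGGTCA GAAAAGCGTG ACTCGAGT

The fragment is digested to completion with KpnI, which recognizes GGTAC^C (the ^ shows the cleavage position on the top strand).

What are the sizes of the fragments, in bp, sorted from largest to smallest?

The KpnI site (GGTACC) starts at position 123.
KpnI cuts after base 5 of each site (before the last base), so after position 127.
Linear molecule, 1 cut → 2 fragments:
  1–127 → 127 bp
  128–188 → 61 bp
Sorted largest to smallest: 127, 61 bp.

127, 61 bp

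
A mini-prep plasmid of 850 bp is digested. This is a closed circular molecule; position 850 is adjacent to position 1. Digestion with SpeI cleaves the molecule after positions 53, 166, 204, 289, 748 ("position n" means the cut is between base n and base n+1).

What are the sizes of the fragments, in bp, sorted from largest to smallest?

Circular molecule, 5 cuts → 5 fragments:
  166 − 53 = 113 bp
  204 − 166 = 38 bp
  289 − 204 = 85 bp
  748 − 289 = 459 bp
  wrap: 850 − 748 + 53 = 155 bp
Sorted largest to smallest: 459, 155, 113, 85, 38 bp.

459, 155, 113, 85, 38 bp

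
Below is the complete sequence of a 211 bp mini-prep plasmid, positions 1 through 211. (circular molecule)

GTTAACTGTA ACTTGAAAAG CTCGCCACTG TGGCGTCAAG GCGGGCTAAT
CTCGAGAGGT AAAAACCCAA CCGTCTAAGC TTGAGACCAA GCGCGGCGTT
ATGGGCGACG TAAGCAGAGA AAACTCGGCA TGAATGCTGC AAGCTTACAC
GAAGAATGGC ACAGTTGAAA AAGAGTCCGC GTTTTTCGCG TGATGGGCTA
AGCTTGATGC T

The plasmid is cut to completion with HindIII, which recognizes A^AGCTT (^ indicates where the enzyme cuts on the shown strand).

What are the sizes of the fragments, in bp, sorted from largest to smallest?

88, 64, 59 bp

HindIII sites (AAGCTT) start at positions 77, 141, 200.
HindIII cuts after the first base of each site, so after positions 77, 141, 200.
Circular molecule, 3 cuts → 3 fragments:
  78–141 → 64 bp
  142–200 → 59 bp
  201–211 then 1–77 → 11 + 77 = 88 bp
Sorted largest to smallest: 88, 64, 59 bp.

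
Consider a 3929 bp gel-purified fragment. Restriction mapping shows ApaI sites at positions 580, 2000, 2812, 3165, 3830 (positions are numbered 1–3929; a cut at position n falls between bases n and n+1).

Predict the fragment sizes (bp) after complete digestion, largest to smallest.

Linear molecule, 5 cuts → 6 fragments:
  580 − 0 = 580 bp
  2000 − 580 = 1420 bp
  2812 − 2000 = 812 bp
  3165 − 2812 = 353 bp
  3830 − 3165 = 665 bp
  3929 − 3830 = 99 bp
Sorted largest to smallest: 1420, 812, 665, 580, 353, 99 bp.

1420, 812, 665, 580, 353, 99 bp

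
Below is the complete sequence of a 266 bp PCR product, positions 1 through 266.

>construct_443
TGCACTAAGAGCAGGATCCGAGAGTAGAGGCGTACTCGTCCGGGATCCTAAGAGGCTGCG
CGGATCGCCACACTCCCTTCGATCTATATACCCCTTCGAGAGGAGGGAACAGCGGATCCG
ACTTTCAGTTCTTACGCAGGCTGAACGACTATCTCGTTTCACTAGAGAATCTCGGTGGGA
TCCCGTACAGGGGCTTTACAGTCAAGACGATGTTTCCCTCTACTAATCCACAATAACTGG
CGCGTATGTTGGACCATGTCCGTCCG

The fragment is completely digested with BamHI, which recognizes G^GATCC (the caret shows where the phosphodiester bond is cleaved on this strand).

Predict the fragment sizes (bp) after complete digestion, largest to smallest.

BamHI sites (GGATCC) start at positions 14, 43, 114, 178.
BamHI cuts after the first base of each site, so after positions 14, 43, 114, 178.
Linear molecule, 4 cuts → 5 fragments:
  1–14 → 14 bp
  15–43 → 29 bp
  44–114 → 71 bp
  115–178 → 64 bp
  179–266 → 88 bp
Sorted largest to smallest: 88, 71, 64, 29, 14 bp.

88, 71, 64, 29, 14 bp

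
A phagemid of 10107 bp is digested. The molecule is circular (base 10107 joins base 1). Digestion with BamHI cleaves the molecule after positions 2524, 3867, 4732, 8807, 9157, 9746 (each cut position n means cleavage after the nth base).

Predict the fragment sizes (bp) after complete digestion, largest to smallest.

Circular molecule, 6 cuts → 6 fragments:
  3867 − 2524 = 1343 bp
  4732 − 3867 = 865 bp
  8807 − 4732 = 4075 bp
  9157 − 8807 = 350 bp
  9746 − 9157 = 589 bp
  wrap: 10107 − 9746 + 2524 = 2885 bp
Sorted largest to smallest: 4075, 2885, 1343, 865, 589, 350 bp.

4075, 2885, 1343, 865, 589, 350 bp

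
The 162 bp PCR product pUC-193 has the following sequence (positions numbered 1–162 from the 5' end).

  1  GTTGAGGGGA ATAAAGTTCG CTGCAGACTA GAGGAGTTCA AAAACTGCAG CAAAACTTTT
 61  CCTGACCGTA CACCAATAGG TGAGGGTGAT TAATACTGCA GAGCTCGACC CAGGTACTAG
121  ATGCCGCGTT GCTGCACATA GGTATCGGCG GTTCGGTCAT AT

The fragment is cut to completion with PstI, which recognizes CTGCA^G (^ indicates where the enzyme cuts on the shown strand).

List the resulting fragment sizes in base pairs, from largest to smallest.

62, 51, 25, 24 bp

PstI sites (CTGCAG) start at positions 21, 45, 96.
PstI cuts after base 5 of each site (before the last base), so after positions 25, 49, 100.
Linear molecule, 3 cuts → 4 fragments:
  1–25 → 25 bp
  26–49 → 24 bp
  50–100 → 51 bp
  101–162 → 62 bp
Sorted largest to smallest: 62, 51, 25, 24 bp.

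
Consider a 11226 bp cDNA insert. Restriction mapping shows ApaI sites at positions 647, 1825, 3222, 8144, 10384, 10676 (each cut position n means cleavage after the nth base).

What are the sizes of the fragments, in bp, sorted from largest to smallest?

Linear molecule, 6 cuts → 7 fragments:
  647 − 0 = 647 bp
  1825 − 647 = 1178 bp
  3222 − 1825 = 1397 bp
  8144 − 3222 = 4922 bp
  10384 − 8144 = 2240 bp
  10676 − 10384 = 292 bp
  11226 − 10676 = 550 bp
Sorted largest to smallest: 4922, 2240, 1397, 1178, 647, 550, 292 bp.

4922, 2240, 1397, 1178, 647, 550, 292 bp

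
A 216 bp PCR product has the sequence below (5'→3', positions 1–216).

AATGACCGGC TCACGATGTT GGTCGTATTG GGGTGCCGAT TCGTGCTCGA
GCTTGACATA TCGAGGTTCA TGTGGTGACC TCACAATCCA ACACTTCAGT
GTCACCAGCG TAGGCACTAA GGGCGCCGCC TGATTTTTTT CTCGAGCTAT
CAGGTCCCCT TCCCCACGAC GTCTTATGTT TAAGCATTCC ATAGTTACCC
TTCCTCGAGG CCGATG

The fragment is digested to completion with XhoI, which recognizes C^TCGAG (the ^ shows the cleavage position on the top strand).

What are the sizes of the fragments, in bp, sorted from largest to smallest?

XhoI sites (CTCGAG) start at positions 46, 141, 204.
XhoI cuts after the first base of each site, so after positions 46, 141, 204.
Linear molecule, 3 cuts → 4 fragments:
  1–46 → 46 bp
  47–141 → 95 bp
  142–204 → 63 bp
  205–216 → 12 bp
Sorted largest to smallest: 95, 63, 46, 12 bp.

95, 63, 46, 12 bp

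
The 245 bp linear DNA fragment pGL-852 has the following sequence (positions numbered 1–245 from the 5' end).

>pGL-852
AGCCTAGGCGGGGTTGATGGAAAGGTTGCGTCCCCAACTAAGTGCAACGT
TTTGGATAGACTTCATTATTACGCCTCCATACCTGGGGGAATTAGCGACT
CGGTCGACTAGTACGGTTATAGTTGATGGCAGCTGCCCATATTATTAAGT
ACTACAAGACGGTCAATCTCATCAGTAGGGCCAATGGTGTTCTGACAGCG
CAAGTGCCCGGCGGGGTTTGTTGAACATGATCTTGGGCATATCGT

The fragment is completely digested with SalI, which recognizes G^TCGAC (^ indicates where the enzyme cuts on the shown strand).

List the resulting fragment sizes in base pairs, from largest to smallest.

142, 103 bp

The SalI site (GTCGAC) starts at position 103.
SalI cuts after the first base of each site, so after position 103.
Linear molecule, 1 cut → 2 fragments:
  1–103 → 103 bp
  104–245 → 142 bp
Sorted largest to smallest: 142, 103 bp.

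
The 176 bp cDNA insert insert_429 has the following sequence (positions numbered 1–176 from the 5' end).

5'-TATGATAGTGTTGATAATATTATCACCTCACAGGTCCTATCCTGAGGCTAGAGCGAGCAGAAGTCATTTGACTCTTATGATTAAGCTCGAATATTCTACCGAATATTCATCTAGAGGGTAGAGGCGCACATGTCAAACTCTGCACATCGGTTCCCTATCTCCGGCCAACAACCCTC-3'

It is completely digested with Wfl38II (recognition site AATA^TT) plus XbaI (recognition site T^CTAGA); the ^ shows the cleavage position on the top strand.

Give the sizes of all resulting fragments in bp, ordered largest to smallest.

74, 66, 19, 12, 5 bp

Wfl38II sites (AATATT) start at positions 16, 90, 102.
Wfl38II cuts after base 4 of each site, so after positions 19, 93, 105.
The XbaI site (TCTAGA) starts at position 110.
XbaI cuts after the first base of each site, so after position 110.
Combined cut positions: 19, 93, 105, 110.
Linear molecule, 4 cuts → 5 fragments:
  1–19 → 19 bp
  20–93 → 74 bp
  94–105 → 12 bp
  106–110 → 5 bp
  111–176 → 66 bp
Sorted largest to smallest: 74, 66, 19, 12, 5 bp.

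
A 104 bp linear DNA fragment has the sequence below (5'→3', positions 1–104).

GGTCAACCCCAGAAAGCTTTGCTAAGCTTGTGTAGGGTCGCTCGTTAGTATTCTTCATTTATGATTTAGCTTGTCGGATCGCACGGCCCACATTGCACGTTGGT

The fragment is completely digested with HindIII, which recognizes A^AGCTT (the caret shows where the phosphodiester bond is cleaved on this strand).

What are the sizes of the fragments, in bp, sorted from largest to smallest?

80, 14, 10 bp

HindIII sites (AAGCTT) start at positions 14, 24.
HindIII cuts after the first base of each site, so after positions 14, 24.
Linear molecule, 2 cuts → 3 fragments:
  1–14 → 14 bp
  15–24 → 10 bp
  25–104 → 80 bp
Sorted largest to smallest: 80, 14, 10 bp.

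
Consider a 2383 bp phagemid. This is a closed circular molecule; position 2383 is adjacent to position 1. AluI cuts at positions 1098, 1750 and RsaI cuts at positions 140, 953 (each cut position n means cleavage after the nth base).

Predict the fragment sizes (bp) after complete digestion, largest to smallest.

813, 773, 652, 145 bp

Combined cut positions (sorted): 140, 953, 1098, 1750.
Circular molecule, 4 cuts → 4 fragments:
  953 − 140 = 813 bp
  1098 − 953 = 145 bp
  1750 − 1098 = 652 bp
  wrap: 2383 − 1750 + 140 = 773 bp
Sorted largest to smallest: 813, 773, 652, 145 bp.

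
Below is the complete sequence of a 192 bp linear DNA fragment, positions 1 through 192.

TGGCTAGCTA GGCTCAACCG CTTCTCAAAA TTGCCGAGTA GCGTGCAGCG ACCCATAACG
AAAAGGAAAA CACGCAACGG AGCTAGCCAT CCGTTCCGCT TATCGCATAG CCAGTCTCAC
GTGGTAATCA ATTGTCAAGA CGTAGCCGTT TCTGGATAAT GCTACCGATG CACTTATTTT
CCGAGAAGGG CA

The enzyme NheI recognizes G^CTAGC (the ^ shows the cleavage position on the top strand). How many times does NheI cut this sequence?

2

GCTAGC occurs starting at positions 3, 82.
NheI cuts at 2 sites.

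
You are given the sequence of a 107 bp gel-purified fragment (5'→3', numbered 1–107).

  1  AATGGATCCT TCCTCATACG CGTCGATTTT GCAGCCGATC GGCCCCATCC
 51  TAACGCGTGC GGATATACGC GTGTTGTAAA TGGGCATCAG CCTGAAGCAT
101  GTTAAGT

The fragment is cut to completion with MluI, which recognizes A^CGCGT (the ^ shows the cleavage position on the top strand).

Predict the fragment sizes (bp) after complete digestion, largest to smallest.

MluI sites (ACGCGT) start at positions 18, 53, 67.
MluI cuts after the first base of each site, so after positions 18, 53, 67.
Linear molecule, 3 cuts → 4 fragments:
  1–18 → 18 bp
  19–53 → 35 bp
  54–67 → 14 bp
  68–107 → 40 bp
Sorted largest to smallest: 40, 35, 18, 14 bp.

40, 35, 18, 14 bp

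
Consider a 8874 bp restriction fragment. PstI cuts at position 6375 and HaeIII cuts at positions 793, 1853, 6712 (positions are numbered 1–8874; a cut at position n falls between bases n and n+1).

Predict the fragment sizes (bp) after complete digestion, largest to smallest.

Combined cut positions (sorted): 793, 1853, 6375, 6712.
Linear molecule, 4 cuts → 5 fragments:
  793 − 0 = 793 bp
  1853 − 793 = 1060 bp
  6375 − 1853 = 4522 bp
  6712 − 6375 = 337 bp
  8874 − 6712 = 2162 bp
Sorted largest to smallest: 4522, 2162, 1060, 793, 337 bp.

4522, 2162, 1060, 793, 337 bp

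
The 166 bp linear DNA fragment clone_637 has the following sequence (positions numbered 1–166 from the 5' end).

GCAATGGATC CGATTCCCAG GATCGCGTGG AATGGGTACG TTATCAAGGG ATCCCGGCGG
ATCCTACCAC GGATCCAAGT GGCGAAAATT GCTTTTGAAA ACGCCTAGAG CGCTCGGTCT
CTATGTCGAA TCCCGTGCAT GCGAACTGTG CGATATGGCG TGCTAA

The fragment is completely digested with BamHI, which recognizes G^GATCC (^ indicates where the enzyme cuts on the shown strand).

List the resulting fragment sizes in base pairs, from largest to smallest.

95, 43, 12, 10, 6 bp

BamHI sites (GGATCC) start at positions 6, 49, 59, 71.
BamHI cuts after the first base of each site, so after positions 6, 49, 59, 71.
Linear molecule, 4 cuts → 5 fragments:
  1–6 → 6 bp
  7–49 → 43 bp
  50–59 → 10 bp
  60–71 → 12 bp
  72–166 → 95 bp
Sorted largest to smallest: 95, 43, 12, 10, 6 bp.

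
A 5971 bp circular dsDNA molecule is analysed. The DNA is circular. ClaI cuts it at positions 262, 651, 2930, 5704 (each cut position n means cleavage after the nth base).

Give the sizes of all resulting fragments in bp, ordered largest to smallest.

Circular molecule, 4 cuts → 4 fragments:
  651 − 262 = 389 bp
  2930 − 651 = 2279 bp
  5704 − 2930 = 2774 bp
  wrap: 5971 − 5704 + 262 = 529 bp
Sorted largest to smallest: 2774, 2279, 529, 389 bp.

2774, 2279, 529, 389 bp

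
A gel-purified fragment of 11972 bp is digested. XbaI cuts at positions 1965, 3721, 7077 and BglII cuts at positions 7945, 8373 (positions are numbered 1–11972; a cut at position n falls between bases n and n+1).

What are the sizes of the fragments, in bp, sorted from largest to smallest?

Combined cut positions (sorted): 1965, 3721, 7077, 7945, 8373.
Linear molecule, 5 cuts → 6 fragments:
  1965 − 0 = 1965 bp
  3721 − 1965 = 1756 bp
  7077 − 3721 = 3356 bp
  7945 − 7077 = 868 bp
  8373 − 7945 = 428 bp
  11972 − 8373 = 3599 bp
Sorted largest to smallest: 3599, 3356, 1965, 1756, 868, 428 bp.

3599, 3356, 1965, 1756, 868, 428 bp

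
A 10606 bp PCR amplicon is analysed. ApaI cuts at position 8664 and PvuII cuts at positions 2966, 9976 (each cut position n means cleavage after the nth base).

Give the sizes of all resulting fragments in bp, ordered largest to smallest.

5698, 2966, 1312, 630 bp

Combined cut positions (sorted): 2966, 8664, 9976.
Linear molecule, 3 cuts → 4 fragments:
  2966 − 0 = 2966 bp
  8664 − 2966 = 5698 bp
  9976 − 8664 = 1312 bp
  10606 − 9976 = 630 bp
Sorted largest to smallest: 5698, 2966, 1312, 630 bp.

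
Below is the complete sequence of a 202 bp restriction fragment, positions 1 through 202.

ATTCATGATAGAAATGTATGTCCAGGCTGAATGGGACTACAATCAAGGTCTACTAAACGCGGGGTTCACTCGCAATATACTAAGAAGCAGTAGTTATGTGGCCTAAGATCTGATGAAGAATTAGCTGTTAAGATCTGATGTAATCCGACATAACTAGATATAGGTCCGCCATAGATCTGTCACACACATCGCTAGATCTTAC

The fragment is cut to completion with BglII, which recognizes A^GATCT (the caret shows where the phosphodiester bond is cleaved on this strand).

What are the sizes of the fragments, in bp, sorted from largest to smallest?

106, 42, 25, 21, 8 bp

BglII sites (AGATCT) start at positions 106, 131, 173, 194.
BglII cuts after the first base of each site, so after positions 106, 131, 173, 194.
Linear molecule, 4 cuts → 5 fragments:
  1–106 → 106 bp
  107–131 → 25 bp
  132–173 → 42 bp
  174–194 → 21 bp
  195–202 → 8 bp
Sorted largest to smallest: 106, 42, 25, 21, 8 bp.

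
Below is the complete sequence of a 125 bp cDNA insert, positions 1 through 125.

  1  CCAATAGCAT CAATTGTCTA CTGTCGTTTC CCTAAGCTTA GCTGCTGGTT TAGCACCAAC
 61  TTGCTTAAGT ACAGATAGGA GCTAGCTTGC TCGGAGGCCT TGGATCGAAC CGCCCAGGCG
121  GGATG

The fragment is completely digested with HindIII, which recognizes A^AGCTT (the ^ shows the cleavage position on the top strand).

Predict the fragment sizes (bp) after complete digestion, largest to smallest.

91, 34 bp

The HindIII site (AAGCTT) starts at position 34.
HindIII cuts after the first base of each site, so after position 34.
Linear molecule, 1 cut → 2 fragments:
  1–34 → 34 bp
  35–125 → 91 bp
Sorted largest to smallest: 91, 34 bp.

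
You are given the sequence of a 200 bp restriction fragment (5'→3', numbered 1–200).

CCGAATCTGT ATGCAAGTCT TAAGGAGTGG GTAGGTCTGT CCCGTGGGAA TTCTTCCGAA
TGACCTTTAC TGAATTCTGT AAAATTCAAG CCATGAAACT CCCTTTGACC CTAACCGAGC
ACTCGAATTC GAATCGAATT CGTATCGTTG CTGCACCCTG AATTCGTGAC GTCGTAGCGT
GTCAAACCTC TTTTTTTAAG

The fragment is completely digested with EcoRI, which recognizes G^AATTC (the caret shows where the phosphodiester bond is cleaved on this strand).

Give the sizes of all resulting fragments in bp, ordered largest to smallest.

EcoRI sites (GAATTC) start at positions 48, 72, 125, 136, 160.
EcoRI cuts after the first base of each site, so after positions 48, 72, 125, 136, 160.
Linear molecule, 5 cuts → 6 fragments:
  1–48 → 48 bp
  49–72 → 24 bp
  73–125 → 53 bp
  126–136 → 11 bp
  137–160 → 24 bp
  161–200 → 40 bp
Sorted largest to smallest: 53, 48, 40, 24, 24, 11 bp.

53, 48, 40, 24, 24, 11 bp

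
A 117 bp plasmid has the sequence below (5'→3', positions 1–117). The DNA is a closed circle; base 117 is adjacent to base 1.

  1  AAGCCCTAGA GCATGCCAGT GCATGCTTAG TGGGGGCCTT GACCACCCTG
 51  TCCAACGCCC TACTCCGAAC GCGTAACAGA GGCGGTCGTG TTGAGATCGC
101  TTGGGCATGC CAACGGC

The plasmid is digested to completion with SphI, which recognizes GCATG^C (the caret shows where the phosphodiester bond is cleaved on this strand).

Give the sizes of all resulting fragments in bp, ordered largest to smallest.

SphI sites (GCATGC) start at positions 11, 21, 105.
SphI cuts after base 5 of each site (before the last base), so after positions 15, 25, 109.
Circular molecule, 3 cuts → 3 fragments:
  16–25 → 10 bp
  26–109 → 84 bp
  110–117 then 1–15 → 8 + 15 = 23 bp
Sorted largest to smallest: 84, 23, 10 bp.

84, 23, 10 bp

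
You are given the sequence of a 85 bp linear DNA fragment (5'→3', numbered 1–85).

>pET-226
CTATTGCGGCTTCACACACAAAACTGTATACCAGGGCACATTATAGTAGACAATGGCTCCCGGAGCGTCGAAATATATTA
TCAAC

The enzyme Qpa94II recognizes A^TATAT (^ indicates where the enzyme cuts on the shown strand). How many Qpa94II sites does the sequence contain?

ATATAT occurs starting at position 73.
Qpa94II cuts at 1 site.

1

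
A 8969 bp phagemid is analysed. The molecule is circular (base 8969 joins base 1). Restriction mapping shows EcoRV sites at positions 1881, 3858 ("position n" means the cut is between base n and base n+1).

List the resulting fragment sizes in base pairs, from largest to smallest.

Circular molecule, 2 cuts → 2 fragments:
  3858 − 1881 = 1977 bp
  wrap: 8969 − 3858 + 1881 = 6992 bp
Sorted largest to smallest: 6992, 1977 bp.

6992, 1977 bp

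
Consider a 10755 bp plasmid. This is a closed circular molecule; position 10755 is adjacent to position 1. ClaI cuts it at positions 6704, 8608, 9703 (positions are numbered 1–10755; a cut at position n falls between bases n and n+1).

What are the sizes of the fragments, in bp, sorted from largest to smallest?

7756, 1904, 1095 bp

Circular molecule, 3 cuts → 3 fragments:
  8608 − 6704 = 1904 bp
  9703 − 8608 = 1095 bp
  wrap: 10755 − 9703 + 6704 = 7756 bp
Sorted largest to smallest: 7756, 1904, 1095 bp.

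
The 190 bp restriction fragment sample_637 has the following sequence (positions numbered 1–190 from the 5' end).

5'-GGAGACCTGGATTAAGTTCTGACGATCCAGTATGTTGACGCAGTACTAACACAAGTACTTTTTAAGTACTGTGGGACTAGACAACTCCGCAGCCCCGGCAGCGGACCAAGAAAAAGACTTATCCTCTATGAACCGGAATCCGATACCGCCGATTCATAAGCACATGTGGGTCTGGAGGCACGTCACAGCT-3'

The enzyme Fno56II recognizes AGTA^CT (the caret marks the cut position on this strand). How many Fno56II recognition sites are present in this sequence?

3

AGTACT occurs starting at positions 42, 54, 65.
Fno56II cuts at 3 sites.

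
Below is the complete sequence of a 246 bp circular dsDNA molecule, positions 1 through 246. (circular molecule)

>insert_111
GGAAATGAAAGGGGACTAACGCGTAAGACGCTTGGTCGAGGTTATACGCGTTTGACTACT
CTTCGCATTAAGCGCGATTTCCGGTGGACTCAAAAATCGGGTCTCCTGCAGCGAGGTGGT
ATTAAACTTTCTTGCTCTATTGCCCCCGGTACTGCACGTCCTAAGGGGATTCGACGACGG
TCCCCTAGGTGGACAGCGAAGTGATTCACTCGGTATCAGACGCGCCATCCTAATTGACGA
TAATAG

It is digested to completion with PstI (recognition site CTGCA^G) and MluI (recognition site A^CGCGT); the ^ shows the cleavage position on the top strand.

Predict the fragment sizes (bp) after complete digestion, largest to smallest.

155, 64, 27 bp

The PstI site (CTGCAG) starts at position 106.
PstI cuts after base 5 of each site (before the last base), so after position 110.
MluI sites (ACGCGT) start at positions 19, 46.
MluI cuts after the first base of each site, so after positions 19, 46.
Combined cut positions: 19, 46, 110.
Circular molecule, 3 cuts → 3 fragments:
  20–46 → 27 bp
  47–110 → 64 bp
  111–246 then 1–19 → 136 + 19 = 155 bp
Sorted largest to smallest: 155, 64, 27 bp.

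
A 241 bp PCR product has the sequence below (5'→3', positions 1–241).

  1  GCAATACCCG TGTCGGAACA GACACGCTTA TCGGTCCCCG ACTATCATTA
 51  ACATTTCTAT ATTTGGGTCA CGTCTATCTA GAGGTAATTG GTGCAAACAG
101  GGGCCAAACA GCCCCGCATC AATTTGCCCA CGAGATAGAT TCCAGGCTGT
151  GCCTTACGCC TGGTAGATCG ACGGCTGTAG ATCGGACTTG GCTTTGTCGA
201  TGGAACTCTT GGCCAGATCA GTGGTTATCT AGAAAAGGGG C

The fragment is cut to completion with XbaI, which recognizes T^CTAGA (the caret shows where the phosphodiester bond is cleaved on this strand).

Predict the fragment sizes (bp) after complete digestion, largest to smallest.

151, 77, 13 bp

XbaI sites (TCTAGA) start at positions 77, 228.
XbaI cuts after the first base of each site, so after positions 77, 228.
Linear molecule, 2 cuts → 3 fragments:
  1–77 → 77 bp
  78–228 → 151 bp
  229–241 → 13 bp
Sorted largest to smallest: 151, 77, 13 bp.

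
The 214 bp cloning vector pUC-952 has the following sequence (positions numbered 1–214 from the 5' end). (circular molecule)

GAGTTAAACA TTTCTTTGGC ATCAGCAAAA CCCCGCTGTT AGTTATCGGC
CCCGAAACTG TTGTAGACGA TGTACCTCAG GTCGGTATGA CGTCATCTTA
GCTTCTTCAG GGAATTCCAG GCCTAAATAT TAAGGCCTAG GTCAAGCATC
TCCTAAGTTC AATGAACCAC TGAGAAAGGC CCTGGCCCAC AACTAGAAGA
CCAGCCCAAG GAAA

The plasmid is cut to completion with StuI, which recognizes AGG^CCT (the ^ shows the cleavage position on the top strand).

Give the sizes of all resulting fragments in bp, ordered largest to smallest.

StuI sites (AGGCCT) start at positions 119, 133.
StuI cuts after base 3 of each site, so after positions 121, 135.
Circular molecule, 2 cuts → 2 fragments:
  122–135 → 14 bp
  136–214 then 1–121 → 79 + 121 = 200 bp
Sorted largest to smallest: 200, 14 bp.

200, 14 bp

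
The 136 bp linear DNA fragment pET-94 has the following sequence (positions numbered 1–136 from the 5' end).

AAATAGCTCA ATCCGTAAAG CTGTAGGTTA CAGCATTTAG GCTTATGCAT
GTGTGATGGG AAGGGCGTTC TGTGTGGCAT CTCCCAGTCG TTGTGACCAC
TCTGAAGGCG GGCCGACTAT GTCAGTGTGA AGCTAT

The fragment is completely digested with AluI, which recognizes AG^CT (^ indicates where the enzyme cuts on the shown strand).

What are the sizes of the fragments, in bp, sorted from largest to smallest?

112, 14, 6, 4 bp

AluI sites (AGCT) start at positions 5, 19, 131.
AluI cuts after base 2 of each site, so after positions 6, 20, 132.
Linear molecule, 3 cuts → 4 fragments:
  1–6 → 6 bp
  7–20 → 14 bp
  21–132 → 112 bp
  133–136 → 4 bp
Sorted largest to smallest: 112, 14, 6, 4 bp.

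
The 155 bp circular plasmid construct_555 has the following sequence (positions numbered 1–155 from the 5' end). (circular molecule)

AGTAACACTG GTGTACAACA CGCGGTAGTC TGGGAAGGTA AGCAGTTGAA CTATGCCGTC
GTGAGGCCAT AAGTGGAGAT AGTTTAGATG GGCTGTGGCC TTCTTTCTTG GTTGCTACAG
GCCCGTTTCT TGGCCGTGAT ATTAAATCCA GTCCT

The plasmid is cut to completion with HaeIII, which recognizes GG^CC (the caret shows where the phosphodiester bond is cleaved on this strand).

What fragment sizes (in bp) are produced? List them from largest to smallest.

HaeIII sites (GGCC) start at positions 65, 97, 120, 132.
HaeIII cuts after base 2 of each site, so after positions 66, 98, 121, 133.
Circular molecule, 4 cuts → 4 fragments:
  67–98 → 32 bp
  99–121 → 23 bp
  122–133 → 12 bp
  134–155 then 1–66 → 22 + 66 = 88 bp
Sorted largest to smallest: 88, 32, 23, 12 bp.

88, 32, 23, 12 bp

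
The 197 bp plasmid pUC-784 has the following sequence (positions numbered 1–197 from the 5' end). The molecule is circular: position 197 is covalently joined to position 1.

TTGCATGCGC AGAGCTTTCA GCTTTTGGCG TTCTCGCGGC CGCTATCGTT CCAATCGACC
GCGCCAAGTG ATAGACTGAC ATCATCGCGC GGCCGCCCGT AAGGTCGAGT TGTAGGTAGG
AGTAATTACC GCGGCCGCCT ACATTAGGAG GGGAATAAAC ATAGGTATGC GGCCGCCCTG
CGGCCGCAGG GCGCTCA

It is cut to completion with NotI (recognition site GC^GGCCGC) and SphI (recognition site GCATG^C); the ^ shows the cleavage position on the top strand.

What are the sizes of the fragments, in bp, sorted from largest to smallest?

NotI sites (GCGGCCGC) start at positions 36, 89, 131, 169, 180.
NotI cuts after base 2 of each site, so after positions 37, 90, 132, 170, 181.
The SphI site (GCATGC) starts at position 3.
SphI cuts after base 5 of each site (before the last base), so after position 7.
Combined cut positions: 7, 37, 90, 132, 170, 181.
Circular molecule, 6 cuts → 6 fragments:
  8–37 → 30 bp
  38–90 → 53 bp
  91–132 → 42 bp
  133–170 → 38 bp
  171–181 → 11 bp
  182–197 then 1–7 → 16 + 7 = 23 bp
Sorted largest to smallest: 53, 42, 38, 30, 23, 11 bp.

53, 42, 38, 30, 23, 11 bp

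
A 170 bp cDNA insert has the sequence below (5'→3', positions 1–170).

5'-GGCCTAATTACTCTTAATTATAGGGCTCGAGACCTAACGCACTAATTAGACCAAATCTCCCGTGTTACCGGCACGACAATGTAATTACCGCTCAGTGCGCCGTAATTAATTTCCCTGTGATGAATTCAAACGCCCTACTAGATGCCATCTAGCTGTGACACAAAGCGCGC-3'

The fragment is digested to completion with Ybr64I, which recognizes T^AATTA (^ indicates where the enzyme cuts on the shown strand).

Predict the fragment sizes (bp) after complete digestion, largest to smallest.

67, 39, 28, 21, 10, 5 bp

Ybr64I sites (TAATTA) start at positions 5, 15, 43, 82, 103.
Ybr64I cuts after the first base of each site, so after positions 5, 15, 43, 82, 103.
Linear molecule, 5 cuts → 6 fragments:
  1–5 → 5 bp
  6–15 → 10 bp
  16–43 → 28 bp
  44–82 → 39 bp
  83–103 → 21 bp
  104–170 → 67 bp
Sorted largest to smallest: 67, 39, 28, 21, 10, 5 bp.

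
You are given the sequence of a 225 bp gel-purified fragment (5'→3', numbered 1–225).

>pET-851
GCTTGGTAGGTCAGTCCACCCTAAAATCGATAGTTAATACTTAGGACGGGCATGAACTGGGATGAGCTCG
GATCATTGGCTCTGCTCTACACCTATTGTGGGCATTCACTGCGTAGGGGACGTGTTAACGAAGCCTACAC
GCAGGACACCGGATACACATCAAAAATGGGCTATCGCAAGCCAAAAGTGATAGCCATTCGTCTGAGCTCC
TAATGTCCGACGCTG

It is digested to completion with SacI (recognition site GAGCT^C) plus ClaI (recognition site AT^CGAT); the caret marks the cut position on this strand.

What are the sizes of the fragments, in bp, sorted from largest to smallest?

140, 41, 27, 17 bp

SacI sites (GAGCTC) start at positions 64, 204.
SacI cuts after base 5 of each site (before the last base), so after positions 68, 208.
The ClaI site (ATCGAT) starts at position 26.
ClaI cuts after base 2 of each site, so after position 27.
Combined cut positions: 27, 68, 208.
Linear molecule, 3 cuts → 4 fragments:
  1–27 → 27 bp
  28–68 → 41 bp
  69–208 → 140 bp
  209–225 → 17 bp
Sorted largest to smallest: 140, 41, 27, 17 bp.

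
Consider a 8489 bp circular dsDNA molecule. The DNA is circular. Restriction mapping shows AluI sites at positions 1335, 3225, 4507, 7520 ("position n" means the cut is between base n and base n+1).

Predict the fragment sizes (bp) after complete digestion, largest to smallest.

3013, 2304, 1890, 1282 bp

Circular molecule, 4 cuts → 4 fragments:
  3225 − 1335 = 1890 bp
  4507 − 3225 = 1282 bp
  7520 − 4507 = 3013 bp
  wrap: 8489 − 7520 + 1335 = 2304 bp
Sorted largest to smallest: 3013, 2304, 1890, 1282 bp.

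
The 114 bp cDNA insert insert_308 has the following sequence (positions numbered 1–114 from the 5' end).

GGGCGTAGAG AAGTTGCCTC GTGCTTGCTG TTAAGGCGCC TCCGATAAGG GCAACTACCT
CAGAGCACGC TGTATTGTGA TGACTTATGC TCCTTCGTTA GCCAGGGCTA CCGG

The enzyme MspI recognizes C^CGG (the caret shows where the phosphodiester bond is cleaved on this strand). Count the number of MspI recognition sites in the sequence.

1

CCGG occurs starting at position 111.
MspI cuts at 1 site.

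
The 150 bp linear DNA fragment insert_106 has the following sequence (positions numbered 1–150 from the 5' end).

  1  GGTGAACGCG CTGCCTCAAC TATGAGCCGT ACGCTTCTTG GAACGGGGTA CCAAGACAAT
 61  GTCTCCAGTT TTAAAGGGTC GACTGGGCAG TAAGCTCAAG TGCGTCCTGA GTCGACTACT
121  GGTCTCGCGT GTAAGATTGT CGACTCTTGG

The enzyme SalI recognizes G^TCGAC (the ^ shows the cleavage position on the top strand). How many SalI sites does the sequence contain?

GTCGAC occurs starting at positions 78, 111, 139.
SalI cuts at 3 sites.

3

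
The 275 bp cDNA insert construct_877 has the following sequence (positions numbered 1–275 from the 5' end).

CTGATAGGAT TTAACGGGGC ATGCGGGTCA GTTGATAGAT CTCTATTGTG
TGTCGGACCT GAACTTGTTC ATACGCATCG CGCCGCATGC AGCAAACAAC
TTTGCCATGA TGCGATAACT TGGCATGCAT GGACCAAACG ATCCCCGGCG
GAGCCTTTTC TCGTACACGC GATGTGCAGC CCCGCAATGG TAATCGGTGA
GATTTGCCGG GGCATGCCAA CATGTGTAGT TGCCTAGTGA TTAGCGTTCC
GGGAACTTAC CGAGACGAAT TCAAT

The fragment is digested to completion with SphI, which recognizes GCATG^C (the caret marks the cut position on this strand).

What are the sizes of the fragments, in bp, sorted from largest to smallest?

89, 66, 59, 38, 23 bp

SphI sites (GCATGC) start at positions 19, 85, 123, 212.
SphI cuts after base 5 of each site (before the last base), so after positions 23, 89, 127, 216.
Linear molecule, 4 cuts → 5 fragments:
  1–23 → 23 bp
  24–89 → 66 bp
  90–127 → 38 bp
  128–216 → 89 bp
  217–275 → 59 bp
Sorted largest to smallest: 89, 66, 59, 38, 23 bp.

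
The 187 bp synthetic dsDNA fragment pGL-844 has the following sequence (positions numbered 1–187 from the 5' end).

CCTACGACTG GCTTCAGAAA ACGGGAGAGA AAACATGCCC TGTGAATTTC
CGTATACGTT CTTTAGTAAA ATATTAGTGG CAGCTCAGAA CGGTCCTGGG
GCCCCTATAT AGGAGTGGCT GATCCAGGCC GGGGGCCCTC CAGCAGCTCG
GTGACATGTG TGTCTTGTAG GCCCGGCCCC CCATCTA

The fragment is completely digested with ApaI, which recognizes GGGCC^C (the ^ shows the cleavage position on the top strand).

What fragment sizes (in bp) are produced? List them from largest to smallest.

103, 50, 34 bp

ApaI sites (GGGCCC) start at positions 99, 133.
ApaI cuts after base 5 of each site (before the last base), so after positions 103, 137.
Linear molecule, 2 cuts → 3 fragments:
  1–103 → 103 bp
  104–137 → 34 bp
  138–187 → 50 bp
Sorted largest to smallest: 103, 50, 34 bp.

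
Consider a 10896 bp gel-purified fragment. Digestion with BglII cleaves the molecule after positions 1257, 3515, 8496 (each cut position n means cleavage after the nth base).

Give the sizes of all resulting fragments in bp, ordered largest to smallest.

4981, 2400, 2258, 1257 bp

Linear molecule, 3 cuts → 4 fragments:
  1257 − 0 = 1257 bp
  3515 − 1257 = 2258 bp
  8496 − 3515 = 4981 bp
  10896 − 8496 = 2400 bp
Sorted largest to smallest: 4981, 2400, 2258, 1257 bp.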